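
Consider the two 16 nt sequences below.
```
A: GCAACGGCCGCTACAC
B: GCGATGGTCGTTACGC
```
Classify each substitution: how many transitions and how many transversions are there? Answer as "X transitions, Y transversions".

Mismatches (1-based):
site 3: A→G (purine→purine, transition)
site 5: C→T (pyrimidine→pyrimidine, transition)
site 8: C→T (pyrimidine→pyrimidine, transition)
site 11: C→T (pyrimidine→pyrimidine, transition)
site 15: A→G (purine→purine, transition)

5 transitions, 0 transversions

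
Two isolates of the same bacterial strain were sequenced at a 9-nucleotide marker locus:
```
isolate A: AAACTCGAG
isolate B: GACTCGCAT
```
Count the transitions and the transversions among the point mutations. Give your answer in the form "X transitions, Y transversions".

Mismatches (1-based):
position 1: A→G (purine→purine, transition)
position 3: A→C (purine→pyrimidine, transversion)
position 4: C→T (pyrimidine→pyrimidine, transition)
position 5: T→C (pyrimidine→pyrimidine, transition)
position 6: C→G (pyrimidine→purine, transversion)
position 7: G→C (purine→pyrimidine, transversion)
position 9: G→T (purine→pyrimidine, transversion)

3 transitions, 4 transversions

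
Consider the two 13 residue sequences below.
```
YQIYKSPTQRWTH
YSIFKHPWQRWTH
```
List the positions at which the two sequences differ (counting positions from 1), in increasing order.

Differences at position 2 (Q→S), position 4 (Y→F), position 6 (S→H), position 8 (T→W).

2, 4, 6, 8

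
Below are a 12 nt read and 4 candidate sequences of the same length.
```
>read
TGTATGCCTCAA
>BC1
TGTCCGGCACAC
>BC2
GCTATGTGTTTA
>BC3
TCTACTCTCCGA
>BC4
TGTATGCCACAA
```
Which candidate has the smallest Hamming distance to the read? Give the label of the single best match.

BC4

BC1 differs at 5 positions; BC2 differs at 6 positions; BC3 differs at 6 positions; BC4 differs at 1 position. The closest is BC4.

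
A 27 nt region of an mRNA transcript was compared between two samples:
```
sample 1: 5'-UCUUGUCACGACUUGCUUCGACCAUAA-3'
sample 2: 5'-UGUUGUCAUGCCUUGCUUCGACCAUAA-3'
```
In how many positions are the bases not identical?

The sequences differ at positions 2, 9, 11 (1-based) — 3 in total.

3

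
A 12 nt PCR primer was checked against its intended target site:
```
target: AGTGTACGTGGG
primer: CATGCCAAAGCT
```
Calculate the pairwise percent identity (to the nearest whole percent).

9 positions differ (1, 2, 5, 6, 7, 8, 9, 11, 12), so 3 of 12 match: 3/12 = 25%.

25%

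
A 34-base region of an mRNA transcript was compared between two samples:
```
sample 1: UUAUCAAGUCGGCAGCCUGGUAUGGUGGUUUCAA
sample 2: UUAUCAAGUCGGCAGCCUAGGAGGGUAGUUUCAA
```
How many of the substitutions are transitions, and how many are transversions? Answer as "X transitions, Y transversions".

2 transitions, 2 transversions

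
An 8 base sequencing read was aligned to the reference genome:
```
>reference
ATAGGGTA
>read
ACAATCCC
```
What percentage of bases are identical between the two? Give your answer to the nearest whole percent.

25%

Mismatches at positions 2, 4, 5, 6, 7, 8 (1-based): 6 of 8.
Identical positions: 2/8 = 25% → 25%.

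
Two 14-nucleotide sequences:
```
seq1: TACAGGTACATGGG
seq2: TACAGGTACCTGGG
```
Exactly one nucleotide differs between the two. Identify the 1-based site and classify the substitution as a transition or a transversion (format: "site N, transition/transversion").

The sequences differ only at site 10: A→C (purine→pyrimidine), a transversion.

site 10, transversion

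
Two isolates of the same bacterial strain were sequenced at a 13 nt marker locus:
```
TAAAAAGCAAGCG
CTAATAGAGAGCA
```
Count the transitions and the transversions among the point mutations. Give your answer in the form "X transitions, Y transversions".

3 transitions, 3 transversions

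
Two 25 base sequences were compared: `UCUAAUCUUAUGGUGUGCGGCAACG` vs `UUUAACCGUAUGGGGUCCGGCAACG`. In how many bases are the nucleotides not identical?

Comparing position by position, 5 bases differ: 2 (C/U), 6 (U/C), 8 (U/G), 14 (U/G), 17 (G/C).

5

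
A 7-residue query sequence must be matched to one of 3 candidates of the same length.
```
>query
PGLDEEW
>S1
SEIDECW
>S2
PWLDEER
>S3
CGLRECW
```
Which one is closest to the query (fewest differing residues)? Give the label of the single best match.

S2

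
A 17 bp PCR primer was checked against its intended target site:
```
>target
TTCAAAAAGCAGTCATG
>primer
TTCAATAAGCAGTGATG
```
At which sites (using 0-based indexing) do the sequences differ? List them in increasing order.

Scanning 0-based: 5: A/T; 13: C/G.

5, 13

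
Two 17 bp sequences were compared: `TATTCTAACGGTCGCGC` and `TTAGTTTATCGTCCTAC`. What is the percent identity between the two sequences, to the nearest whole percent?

Mismatches at positions 2, 3, 4, 5, 7, 9, 10, 14, 15, 16 (1-based): 10 of 17.
Identical positions: 7/17 = 41.18% → 41%.

41%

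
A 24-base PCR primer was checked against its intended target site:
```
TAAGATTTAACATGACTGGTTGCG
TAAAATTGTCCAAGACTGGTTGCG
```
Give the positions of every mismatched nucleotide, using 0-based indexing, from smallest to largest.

Scanning 0-based: 3: G/A; 7: T/G; 8: A/T; 9: A/C; 12: T/A.

3, 7, 8, 9, 12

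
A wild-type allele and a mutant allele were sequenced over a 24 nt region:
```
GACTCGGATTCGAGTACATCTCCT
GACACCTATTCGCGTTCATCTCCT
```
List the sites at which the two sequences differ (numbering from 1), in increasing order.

4, 6, 7, 13, 16

Differences at site 4 (T→A), site 6 (G→C), site 7 (G→T), site 13 (A→C), site 16 (A→T).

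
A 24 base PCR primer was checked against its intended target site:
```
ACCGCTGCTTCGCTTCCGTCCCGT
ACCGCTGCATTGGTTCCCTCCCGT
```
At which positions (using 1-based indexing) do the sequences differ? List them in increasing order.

9, 11, 13, 18

Differences at position 9 (T→A), position 11 (C→T), position 13 (C→G), position 18 (G→C).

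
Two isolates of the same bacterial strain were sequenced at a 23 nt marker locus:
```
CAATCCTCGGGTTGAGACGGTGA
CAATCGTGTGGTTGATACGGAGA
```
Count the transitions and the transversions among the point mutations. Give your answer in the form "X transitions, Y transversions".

0 transitions, 5 transversions

Transitions (purine↔purine or pyrimidine↔pyrimidine): none.
Transversions (purine↔pyrimidine): 6 C→G, 8 C→G, 9 G→T, 16 G→T, 21 T→A.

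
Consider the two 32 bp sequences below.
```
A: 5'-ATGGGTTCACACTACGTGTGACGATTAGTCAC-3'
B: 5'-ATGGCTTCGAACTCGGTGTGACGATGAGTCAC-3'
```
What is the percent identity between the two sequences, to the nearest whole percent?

81%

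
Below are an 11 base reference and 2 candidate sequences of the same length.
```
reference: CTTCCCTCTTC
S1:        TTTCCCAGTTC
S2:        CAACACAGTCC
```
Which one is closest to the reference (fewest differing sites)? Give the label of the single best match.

S1

Hamming distances to reference — S1: 3; S2: 6.
Smallest is S1 with 3 mismatches.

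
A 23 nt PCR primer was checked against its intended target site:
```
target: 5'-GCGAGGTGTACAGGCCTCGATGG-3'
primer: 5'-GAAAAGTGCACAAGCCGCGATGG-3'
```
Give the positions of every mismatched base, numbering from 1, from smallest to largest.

Differences at position 2 (C→A), position 3 (G→A), position 5 (G→A), position 9 (T→C), position 13 (G→A), position 17 (T→G).

2, 3, 5, 9, 13, 17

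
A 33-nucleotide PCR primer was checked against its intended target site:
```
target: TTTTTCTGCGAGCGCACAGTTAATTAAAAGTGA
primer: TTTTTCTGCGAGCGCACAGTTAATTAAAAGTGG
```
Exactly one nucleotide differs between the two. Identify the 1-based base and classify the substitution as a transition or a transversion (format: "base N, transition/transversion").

base 33, transition

The sequences differ only at base 33: A→G (purine→purine), a transition.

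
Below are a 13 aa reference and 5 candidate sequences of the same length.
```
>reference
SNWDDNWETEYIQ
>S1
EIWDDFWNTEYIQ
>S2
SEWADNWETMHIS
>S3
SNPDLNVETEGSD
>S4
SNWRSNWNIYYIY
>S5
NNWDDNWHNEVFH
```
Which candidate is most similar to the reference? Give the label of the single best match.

S1 differs at 4 positions; S2 differs at 5 positions; S3 differs at 6 positions; S4 differs at 6 positions; S5 differs at 6 positions. The closest is S1.

S1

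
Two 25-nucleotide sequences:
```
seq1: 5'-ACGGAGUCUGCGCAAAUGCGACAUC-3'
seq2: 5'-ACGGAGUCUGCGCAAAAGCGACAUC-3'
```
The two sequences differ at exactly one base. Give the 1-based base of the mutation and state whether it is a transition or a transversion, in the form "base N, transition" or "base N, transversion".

Base 17 changes U→A. U is a pyrimidine and A is a purine, so this is a transversion.

base 17, transversion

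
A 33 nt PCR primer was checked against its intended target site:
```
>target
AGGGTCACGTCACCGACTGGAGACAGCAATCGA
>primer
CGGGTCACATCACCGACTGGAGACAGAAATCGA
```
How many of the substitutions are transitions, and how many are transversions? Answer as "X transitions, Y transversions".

1 transition, 2 transversions

Mismatches (1-based):
site 1: A→C (purine→pyrimidine, transversion)
site 9: G→A (purine→purine, transition)
site 27: C→A (pyrimidine→purine, transversion)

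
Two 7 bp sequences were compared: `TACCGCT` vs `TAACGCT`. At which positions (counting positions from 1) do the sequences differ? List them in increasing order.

3

Differences at position 3 (C→A).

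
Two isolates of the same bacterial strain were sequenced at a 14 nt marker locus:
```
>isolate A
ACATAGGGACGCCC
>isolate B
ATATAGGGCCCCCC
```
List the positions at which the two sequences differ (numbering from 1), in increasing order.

2, 9, 11

Scanning 1-based: 2: C/T; 9: A/C; 11: G/C.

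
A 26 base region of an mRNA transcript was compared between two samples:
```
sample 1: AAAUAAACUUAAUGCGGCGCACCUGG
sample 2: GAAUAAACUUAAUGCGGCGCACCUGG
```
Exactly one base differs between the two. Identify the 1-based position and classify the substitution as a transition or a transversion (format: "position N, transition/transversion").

position 1, transition

The sequences differ only at position 1: A→G (purine→purine), a transition.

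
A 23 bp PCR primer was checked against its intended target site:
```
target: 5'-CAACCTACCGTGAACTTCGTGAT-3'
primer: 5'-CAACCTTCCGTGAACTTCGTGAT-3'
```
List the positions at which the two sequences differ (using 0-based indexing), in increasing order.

Scanning 0-based: 6: A/T.

6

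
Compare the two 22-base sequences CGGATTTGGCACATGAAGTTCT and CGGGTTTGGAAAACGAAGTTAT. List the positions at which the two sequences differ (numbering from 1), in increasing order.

Differences at position 4 (A→G), position 10 (C→A), position 12 (C→A), position 14 (T→C), position 21 (C→A).

4, 10, 12, 14, 21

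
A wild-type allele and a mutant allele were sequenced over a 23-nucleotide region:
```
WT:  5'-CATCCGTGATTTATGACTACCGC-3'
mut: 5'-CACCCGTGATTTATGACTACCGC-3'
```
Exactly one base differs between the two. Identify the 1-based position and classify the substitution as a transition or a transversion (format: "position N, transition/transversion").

position 3, transition

The sequences differ only at position 3: T→C (pyrimidine→pyrimidine), a transition.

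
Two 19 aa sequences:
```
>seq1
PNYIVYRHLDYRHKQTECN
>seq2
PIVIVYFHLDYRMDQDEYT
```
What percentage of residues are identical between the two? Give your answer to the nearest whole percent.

58%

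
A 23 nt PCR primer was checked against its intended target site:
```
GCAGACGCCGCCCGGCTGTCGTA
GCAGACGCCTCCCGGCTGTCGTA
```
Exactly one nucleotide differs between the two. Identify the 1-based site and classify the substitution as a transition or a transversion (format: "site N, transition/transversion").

site 10, transversion

Site 10 changes G→T. G is a purine and T is a pyrimidine, so this is a transversion.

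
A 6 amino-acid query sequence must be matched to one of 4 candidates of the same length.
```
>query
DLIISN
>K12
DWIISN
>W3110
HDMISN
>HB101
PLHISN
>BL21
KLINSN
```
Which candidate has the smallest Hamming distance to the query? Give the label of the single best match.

Hamming distances to query — K12: 1; W3110: 3; HB101: 2; BL21: 2.
Smallest is K12 with 1 mismatch.

K12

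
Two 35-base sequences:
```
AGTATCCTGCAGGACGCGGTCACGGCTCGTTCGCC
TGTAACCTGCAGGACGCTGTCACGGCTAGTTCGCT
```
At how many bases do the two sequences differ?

5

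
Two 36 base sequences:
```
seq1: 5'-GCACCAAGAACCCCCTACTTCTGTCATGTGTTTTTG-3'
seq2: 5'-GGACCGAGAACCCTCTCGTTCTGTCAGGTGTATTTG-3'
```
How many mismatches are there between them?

7

Comparing position by position, 7 bases differ: 2 (C/G), 6 (A/G), 14 (C/T), 17 (A/C), 18 (C/G), 27 (T/G), 32 (T/A).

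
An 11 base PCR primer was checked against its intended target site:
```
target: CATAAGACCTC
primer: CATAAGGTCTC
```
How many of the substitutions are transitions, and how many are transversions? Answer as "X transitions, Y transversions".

2 transitions, 0 transversions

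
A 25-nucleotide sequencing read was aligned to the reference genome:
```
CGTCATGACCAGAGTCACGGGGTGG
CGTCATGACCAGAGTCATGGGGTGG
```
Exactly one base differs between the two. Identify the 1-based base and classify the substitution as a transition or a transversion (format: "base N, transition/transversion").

base 18, transition

Base 18 changes C→T. C is a pyrimidine and T is a pyrimidine, so this is a transition.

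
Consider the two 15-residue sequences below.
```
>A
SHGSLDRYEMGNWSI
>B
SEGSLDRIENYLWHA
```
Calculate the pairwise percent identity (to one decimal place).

Mismatches at positions 2, 8, 10, 11, 12, 14, 15 (1-based): 7 of 15.
Identical positions: 8/15 = 53.33% → 53.3%.

53.3%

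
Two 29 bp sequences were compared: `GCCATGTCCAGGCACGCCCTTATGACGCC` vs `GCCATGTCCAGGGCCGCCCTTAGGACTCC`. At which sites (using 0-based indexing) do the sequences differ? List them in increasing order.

Scanning 0-based: 12: C/G; 13: A/C; 22: T/G; 26: G/T.

12, 13, 22, 26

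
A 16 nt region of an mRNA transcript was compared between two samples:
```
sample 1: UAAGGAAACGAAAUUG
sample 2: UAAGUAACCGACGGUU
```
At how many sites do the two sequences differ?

6

Mismatches (1-based): site 5: G→U; site 8: A→C; site 12: A→C; site 13: A→G; site 14: U→G; site 16: G→U.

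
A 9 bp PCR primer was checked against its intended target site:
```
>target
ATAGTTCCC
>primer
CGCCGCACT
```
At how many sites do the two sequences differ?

Comparing position by position, 8 sites differ: 1 (A/C), 2 (T/G), 3 (A/C), 4 (G/C), 5 (T/G), 6 (T/C), 7 (C/A), 9 (C/T).

8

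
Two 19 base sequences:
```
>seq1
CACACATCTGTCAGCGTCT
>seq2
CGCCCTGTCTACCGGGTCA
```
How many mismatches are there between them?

11

Comparing position by position, 11 positions differ: 2 (A/G), 4 (A/C), 6 (A/T), 7 (T/G), 8 (C/T), 9 (T/C), 10 (G/T), 11 (T/A), 13 (A/C), 15 (C/G), 19 (T/A).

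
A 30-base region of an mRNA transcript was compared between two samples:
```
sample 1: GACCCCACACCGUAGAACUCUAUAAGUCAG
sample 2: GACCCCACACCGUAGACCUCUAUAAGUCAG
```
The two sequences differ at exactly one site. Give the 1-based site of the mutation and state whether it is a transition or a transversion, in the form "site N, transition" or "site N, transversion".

site 17, transversion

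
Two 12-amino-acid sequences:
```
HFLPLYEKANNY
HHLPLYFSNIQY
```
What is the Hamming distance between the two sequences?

6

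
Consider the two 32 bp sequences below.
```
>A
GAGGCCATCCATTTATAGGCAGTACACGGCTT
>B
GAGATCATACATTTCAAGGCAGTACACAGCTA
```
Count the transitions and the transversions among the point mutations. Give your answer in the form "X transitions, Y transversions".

3 transitions, 4 transversions

Transitions (purine↔purine or pyrimidine↔pyrimidine): 4 G→A, 5 C→T, 28 G→A.
Transversions (purine↔pyrimidine): 9 C→A, 15 A→C, 16 T→A, 32 T→A.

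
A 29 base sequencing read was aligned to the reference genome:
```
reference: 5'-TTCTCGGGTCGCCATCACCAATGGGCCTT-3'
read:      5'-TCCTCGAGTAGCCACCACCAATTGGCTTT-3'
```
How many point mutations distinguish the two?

6

Comparing position by position, 6 positions differ: 2 (T/C), 7 (G/A), 10 (C/A), 15 (T/C), 23 (G/T), 27 (C/T).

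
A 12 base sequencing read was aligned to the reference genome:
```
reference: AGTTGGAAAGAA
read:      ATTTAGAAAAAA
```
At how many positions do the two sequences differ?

3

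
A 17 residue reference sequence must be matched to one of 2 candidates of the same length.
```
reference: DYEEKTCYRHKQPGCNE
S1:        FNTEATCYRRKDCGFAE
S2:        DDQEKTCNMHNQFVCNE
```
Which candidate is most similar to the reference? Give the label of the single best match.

Hamming distances to reference — S1: 9; S2: 7.
Smallest is S2 with 7 mismatches.

S2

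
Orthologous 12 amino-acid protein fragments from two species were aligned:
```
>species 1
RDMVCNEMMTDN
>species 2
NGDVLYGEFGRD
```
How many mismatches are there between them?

11

Comparing position by position, 11 residues differ: 1 (R/N), 2 (D/G), 3 (M/D), 5 (C/L), 6 (N/Y), 7 (E/G), 8 (M/E), 9 (M/F), 10 (T/G), 11 (D/R), 12 (N/D).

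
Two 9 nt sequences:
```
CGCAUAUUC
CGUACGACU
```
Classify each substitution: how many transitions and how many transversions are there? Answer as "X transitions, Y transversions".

Transitions (purine↔purine or pyrimidine↔pyrimidine): 3 C→U, 5 U→C, 6 A→G, 8 U→C, 9 C→U.
Transversions (purine↔pyrimidine): 7 U→A.

5 transitions, 1 transversion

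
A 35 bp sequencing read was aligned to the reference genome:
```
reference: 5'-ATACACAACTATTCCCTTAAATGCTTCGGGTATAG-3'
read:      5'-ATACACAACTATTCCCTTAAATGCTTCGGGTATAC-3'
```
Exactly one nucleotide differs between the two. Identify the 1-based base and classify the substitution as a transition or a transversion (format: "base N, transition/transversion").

base 35, transversion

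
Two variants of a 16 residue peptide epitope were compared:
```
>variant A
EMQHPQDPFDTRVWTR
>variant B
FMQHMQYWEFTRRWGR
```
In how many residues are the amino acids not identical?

Comparing position by position, 8 residues differ: 1 (E/F), 5 (P/M), 7 (D/Y), 8 (P/W), 9 (F/E), 10 (D/F), 13 (V/R), 15 (T/G).

8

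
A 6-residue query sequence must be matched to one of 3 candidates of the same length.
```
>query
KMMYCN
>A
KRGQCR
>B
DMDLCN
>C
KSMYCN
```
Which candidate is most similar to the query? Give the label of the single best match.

C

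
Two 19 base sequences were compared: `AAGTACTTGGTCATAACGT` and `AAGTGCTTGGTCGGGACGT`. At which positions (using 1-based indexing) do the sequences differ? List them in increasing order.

Scanning 1-based: 5: A/G; 13: A/G; 14: T/G; 15: A/G.

5, 13, 14, 15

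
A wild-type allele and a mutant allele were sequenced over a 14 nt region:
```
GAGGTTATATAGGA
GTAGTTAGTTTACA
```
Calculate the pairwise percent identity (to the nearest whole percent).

50%

Mismatches at positions 2, 3, 8, 9, 11, 12, 13 (1-based): 7 of 14.
Identical positions: 7/14 = 50% → 50%.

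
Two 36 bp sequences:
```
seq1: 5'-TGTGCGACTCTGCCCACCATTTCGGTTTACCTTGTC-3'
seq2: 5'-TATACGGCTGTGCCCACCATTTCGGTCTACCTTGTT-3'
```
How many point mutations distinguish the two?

6

Mismatches (1-based): base 2: G→A; base 4: G→A; base 7: A→G; base 10: C→G; base 27: T→C; base 36: C→T.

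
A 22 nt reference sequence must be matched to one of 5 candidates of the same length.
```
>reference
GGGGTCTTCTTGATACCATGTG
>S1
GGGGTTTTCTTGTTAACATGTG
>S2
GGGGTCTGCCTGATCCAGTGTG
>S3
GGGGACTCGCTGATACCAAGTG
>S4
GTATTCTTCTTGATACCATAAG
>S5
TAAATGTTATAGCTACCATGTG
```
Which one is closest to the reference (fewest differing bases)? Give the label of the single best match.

S1

Hamming distances to reference — S1: 3; S2: 5; S3: 5; S4: 5; S5: 8.
Smallest is S1 with 3 mismatches.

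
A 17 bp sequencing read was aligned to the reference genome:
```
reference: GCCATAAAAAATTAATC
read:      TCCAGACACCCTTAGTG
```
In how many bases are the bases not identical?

Comparing position by position, 8 bases differ: 1 (G/T), 5 (T/G), 7 (A/C), 9 (A/C), 10 (A/C), 11 (A/C), 15 (A/G), 17 (C/G).

8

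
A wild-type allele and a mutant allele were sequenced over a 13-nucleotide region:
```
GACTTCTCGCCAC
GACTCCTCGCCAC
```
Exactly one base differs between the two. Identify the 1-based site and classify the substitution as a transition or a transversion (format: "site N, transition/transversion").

site 5, transition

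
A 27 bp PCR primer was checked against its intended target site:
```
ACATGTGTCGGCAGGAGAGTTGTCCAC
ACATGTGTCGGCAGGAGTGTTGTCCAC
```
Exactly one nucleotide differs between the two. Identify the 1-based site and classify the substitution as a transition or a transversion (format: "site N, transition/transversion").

site 18, transversion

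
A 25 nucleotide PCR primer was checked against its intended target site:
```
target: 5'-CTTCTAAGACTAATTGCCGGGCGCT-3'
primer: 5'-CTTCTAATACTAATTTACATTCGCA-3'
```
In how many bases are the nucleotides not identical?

Mismatches (1-based): base 8: G→T; base 16: G→T; base 17: C→A; base 19: G→A; base 20: G→T; base 21: G→T; base 25: T→A.

7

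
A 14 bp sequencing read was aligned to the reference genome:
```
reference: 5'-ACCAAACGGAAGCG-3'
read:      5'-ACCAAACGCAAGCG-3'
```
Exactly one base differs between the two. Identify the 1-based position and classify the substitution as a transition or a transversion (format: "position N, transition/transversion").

position 9, transversion

The sequences differ only at position 9: G→C (purine→pyrimidine), a transversion.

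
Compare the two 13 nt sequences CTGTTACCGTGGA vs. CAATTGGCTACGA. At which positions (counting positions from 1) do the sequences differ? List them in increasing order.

Differences at position 2 (T→A), position 3 (G→A), position 6 (A→G), position 7 (C→G), position 9 (G→T), position 10 (T→A), position 11 (G→C).

2, 3, 6, 7, 9, 10, 11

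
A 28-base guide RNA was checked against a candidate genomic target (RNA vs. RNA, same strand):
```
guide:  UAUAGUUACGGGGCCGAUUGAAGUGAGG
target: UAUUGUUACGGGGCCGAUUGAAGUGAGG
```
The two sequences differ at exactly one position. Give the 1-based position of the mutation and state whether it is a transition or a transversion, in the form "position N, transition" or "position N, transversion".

Position 4 changes A→U. A is a purine and U is a pyrimidine, so this is a transversion.

position 4, transversion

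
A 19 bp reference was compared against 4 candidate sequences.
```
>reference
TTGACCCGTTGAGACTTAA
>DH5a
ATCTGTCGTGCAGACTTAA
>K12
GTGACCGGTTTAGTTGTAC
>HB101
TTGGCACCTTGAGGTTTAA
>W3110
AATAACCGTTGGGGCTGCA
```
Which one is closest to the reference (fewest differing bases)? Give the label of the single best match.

HB101

DH5a differs at 7 bases; K12 differs at 7 bases; HB101 differs at 5 bases; W3110 differs at 8 bases. The closest is HB101.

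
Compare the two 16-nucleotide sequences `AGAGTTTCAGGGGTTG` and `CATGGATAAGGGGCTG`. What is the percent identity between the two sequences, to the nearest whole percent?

56%

Mismatches at positions 1, 2, 3, 5, 6, 8, 14 (1-based): 7 of 16.
Identical positions: 9/16 = 56.25% → 56%.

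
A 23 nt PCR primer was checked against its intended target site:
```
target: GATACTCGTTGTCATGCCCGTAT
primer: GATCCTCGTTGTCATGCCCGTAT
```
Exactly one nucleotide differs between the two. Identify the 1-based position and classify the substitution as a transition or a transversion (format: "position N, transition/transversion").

position 4, transversion

The sequences differ only at position 4: A→C (purine→pyrimidine), a transversion.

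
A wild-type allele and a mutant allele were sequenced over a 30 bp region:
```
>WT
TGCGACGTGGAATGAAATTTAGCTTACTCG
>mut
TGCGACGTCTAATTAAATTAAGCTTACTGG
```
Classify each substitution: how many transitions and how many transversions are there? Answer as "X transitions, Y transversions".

0 transitions, 5 transversions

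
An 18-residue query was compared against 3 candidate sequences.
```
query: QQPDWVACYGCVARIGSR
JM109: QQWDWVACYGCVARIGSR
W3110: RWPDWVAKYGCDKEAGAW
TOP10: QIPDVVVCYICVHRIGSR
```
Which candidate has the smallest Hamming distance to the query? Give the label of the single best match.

JM109

JM109 differs at 1 residue; W3110 differs at 9 residues; TOP10 differs at 5 residues. The closest is JM109.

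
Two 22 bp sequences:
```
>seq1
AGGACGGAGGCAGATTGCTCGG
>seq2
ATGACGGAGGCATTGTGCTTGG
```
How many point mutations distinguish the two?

The sequences differ at positions 2, 13, 14, 15, 20 (1-based) — 5 in total.

5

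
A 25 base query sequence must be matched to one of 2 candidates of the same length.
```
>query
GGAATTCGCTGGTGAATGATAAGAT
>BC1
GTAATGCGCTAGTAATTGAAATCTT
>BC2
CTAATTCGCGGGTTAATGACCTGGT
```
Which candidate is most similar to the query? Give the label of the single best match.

Hamming distances to query — BC1: 9; BC2: 8.
Smallest is BC2 with 8 mismatches.

BC2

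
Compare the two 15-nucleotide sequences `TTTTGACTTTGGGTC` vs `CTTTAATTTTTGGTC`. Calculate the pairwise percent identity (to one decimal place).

73.3%

Mismatches at positions 1, 5, 7, 11 (1-based): 4 of 15.
Identical positions: 11/15 = 73.33% → 73.3%.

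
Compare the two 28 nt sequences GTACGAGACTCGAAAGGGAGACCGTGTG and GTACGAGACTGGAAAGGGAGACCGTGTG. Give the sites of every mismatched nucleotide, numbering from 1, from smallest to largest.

Scanning 1-based: 11: C/G.

11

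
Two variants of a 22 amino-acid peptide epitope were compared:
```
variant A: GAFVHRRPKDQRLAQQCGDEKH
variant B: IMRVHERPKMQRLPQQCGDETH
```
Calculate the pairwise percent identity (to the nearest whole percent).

7 positions differ (1, 2, 3, 6, 10, 14, 21), so 15 of 22 match: 15/22 = 68.18%.

68%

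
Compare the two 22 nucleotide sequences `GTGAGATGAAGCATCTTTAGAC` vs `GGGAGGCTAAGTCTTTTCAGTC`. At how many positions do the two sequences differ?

9

The sequences differ at positions 2, 6, 7, 8, 12, 13, 15, 18, 21 (1-based) — 9 in total.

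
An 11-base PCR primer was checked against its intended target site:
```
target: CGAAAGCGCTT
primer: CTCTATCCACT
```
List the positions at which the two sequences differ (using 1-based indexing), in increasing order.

2, 3, 4, 6, 8, 9, 10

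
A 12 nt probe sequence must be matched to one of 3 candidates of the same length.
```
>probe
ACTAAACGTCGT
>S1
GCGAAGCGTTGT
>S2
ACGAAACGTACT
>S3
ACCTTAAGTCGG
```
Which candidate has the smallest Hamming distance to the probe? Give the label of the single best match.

S1 differs at 4 sites; S2 differs at 3 sites; S3 differs at 5 sites. The closest is S2.

S2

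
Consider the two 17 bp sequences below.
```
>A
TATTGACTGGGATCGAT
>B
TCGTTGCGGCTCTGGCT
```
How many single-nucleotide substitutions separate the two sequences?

10

Comparing position by position, 10 positions differ: 2 (A/C), 3 (T/G), 5 (G/T), 6 (A/G), 8 (T/G), 10 (G/C), 11 (G/T), 12 (A/C), 14 (C/G), 16 (A/C).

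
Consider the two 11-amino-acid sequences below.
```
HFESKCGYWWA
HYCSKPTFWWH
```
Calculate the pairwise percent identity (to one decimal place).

45.5%

6 positions differ (2, 3, 6, 7, 8, 11), so 5 of 11 match: 5/11 = 45.45%.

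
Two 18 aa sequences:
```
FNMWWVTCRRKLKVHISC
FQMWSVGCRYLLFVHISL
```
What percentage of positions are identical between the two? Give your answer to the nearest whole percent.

61%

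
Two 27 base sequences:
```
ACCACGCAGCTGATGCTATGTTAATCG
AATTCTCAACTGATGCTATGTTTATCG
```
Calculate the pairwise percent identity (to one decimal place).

6 positions differ (2, 3, 4, 6, 9, 23), so 21 of 27 match: 21/27 = 77.78%.

77.8%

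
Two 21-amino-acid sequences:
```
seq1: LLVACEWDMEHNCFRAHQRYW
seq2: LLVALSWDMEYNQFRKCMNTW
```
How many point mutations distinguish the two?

Comparing position by position, 9 positions differ: 5 (C/L), 6 (E/S), 11 (H/Y), 13 (C/Q), 16 (A/K), 17 (H/C), 18 (Q/M), 19 (R/N), 20 (Y/T).

9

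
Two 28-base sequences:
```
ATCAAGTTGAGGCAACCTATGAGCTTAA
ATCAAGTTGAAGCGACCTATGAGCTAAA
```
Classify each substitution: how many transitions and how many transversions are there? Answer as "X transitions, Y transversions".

2 transitions, 1 transversion

Mismatches (1-based):
site 11: G→A (purine→purine, transition)
site 14: A→G (purine→purine, transition)
site 26: T→A (pyrimidine→purine, transversion)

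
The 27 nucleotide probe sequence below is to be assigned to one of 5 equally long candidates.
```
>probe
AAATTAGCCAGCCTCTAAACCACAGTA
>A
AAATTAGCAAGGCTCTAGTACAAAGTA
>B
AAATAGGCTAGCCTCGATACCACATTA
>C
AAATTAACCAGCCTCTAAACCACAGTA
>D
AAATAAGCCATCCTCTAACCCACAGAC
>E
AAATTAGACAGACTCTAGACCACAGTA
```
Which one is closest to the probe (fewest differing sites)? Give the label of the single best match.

C

A differs at 6 sites; B differs at 6 sites; C differs at 1 site; D differs at 5 sites; E differs at 3 sites. The closest is C.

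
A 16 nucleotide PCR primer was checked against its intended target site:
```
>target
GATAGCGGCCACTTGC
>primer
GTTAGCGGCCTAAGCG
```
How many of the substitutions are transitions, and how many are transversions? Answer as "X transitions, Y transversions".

Mismatches (1-based):
site 2: A→T (purine→pyrimidine, transversion)
site 11: A→T (purine→pyrimidine, transversion)
site 12: C→A (pyrimidine→purine, transversion)
site 13: T→A (pyrimidine→purine, transversion)
site 14: T→G (pyrimidine→purine, transversion)
site 15: G→C (purine→pyrimidine, transversion)
site 16: C→G (pyrimidine→purine, transversion)

0 transitions, 7 transversions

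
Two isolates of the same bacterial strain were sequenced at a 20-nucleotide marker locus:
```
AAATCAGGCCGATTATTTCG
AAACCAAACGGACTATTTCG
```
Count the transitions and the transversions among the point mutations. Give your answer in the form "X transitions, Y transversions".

Mismatches (1-based):
position 4: T→C (pyrimidine→pyrimidine, transition)
position 7: G→A (purine→purine, transition)
position 8: G→A (purine→purine, transition)
position 10: C→G (pyrimidine→purine, transversion)
position 13: T→C (pyrimidine→pyrimidine, transition)

4 transitions, 1 transversion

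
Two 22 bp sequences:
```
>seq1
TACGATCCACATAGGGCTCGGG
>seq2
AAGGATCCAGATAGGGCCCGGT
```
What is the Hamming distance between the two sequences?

5

Mismatches (1-based): site 1: T→A; site 3: C→G; site 10: C→G; site 18: T→C; site 22: G→T.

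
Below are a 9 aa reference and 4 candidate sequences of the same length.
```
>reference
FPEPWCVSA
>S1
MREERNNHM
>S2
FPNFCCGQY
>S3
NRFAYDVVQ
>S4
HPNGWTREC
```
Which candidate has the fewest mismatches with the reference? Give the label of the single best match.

Hamming distances to reference — S1: 8; S2: 6; S3: 8; S4: 7.
Smallest is S2 with 6 mismatches.

S2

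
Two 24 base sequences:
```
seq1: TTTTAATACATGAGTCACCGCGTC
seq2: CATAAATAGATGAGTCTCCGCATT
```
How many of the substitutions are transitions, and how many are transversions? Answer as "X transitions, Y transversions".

3 transitions, 4 transversions

Transitions (purine↔purine or pyrimidine↔pyrimidine): 1 T→C, 22 G→A, 24 C→T.
Transversions (purine↔pyrimidine): 2 T→A, 4 T→A, 9 C→G, 17 A→T.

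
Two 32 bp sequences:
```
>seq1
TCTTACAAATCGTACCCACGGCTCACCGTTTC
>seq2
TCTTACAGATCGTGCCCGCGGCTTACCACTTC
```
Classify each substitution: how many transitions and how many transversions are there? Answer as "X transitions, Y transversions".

Transitions (purine↔purine or pyrimidine↔pyrimidine): 8 A→G, 14 A→G, 18 A→G, 24 C→T, 28 G→A, 29 T→C.
Transversions (purine↔pyrimidine): none.

6 transitions, 0 transversions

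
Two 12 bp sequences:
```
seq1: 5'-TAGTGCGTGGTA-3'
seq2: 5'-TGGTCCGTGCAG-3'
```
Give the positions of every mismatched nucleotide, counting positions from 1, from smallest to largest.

2, 5, 10, 11, 12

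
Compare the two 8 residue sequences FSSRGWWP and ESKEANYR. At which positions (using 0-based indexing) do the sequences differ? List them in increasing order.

0, 2, 3, 4, 5, 6, 7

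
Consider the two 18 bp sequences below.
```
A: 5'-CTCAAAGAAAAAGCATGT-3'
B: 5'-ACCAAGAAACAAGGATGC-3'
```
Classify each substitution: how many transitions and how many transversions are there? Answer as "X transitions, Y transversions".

Mismatches (1-based):
site 1: C→A (pyrimidine→purine, transversion)
site 2: T→C (pyrimidine→pyrimidine, transition)
site 6: A→G (purine→purine, transition)
site 7: G→A (purine→purine, transition)
site 10: A→C (purine→pyrimidine, transversion)
site 14: C→G (pyrimidine→purine, transversion)
site 18: T→C (pyrimidine→pyrimidine, transition)

4 transitions, 3 transversions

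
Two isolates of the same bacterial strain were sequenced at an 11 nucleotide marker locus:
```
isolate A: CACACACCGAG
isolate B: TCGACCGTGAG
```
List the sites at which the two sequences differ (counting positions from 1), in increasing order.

1, 2, 3, 6, 7, 8

Scanning 1-based: 1: C/T; 2: A/C; 3: C/G; 6: A/C; 7: C/G; 8: C/T.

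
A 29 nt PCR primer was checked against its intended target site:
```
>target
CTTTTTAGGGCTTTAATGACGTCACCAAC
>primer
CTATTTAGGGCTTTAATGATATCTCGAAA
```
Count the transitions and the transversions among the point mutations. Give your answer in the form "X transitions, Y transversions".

Mismatches (1-based):
base 3: T→A (pyrimidine→purine, transversion)
base 20: C→T (pyrimidine→pyrimidine, transition)
base 21: G→A (purine→purine, transition)
base 24: A→T (purine→pyrimidine, transversion)
base 26: C→G (pyrimidine→purine, transversion)
base 29: C→A (pyrimidine→purine, transversion)

2 transitions, 4 transversions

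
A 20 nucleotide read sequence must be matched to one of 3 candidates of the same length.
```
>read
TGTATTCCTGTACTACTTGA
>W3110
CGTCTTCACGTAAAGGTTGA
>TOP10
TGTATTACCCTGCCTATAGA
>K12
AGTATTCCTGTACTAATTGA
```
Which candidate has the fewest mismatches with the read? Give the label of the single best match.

K12

Hamming distances to read — W3110: 8; TOP10: 8; K12: 2.
Smallest is K12 with 2 mismatches.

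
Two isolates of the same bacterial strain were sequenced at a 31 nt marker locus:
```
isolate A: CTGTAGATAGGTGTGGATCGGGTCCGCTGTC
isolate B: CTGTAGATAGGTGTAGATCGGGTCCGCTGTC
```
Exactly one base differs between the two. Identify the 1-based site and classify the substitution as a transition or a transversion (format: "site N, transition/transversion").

site 15, transition

The sequences differ only at site 15: G→A (purine→purine), a transition.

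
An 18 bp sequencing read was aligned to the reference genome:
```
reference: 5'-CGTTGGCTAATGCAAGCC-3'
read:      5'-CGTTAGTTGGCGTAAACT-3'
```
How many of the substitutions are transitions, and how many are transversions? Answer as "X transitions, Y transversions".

8 transitions, 0 transversions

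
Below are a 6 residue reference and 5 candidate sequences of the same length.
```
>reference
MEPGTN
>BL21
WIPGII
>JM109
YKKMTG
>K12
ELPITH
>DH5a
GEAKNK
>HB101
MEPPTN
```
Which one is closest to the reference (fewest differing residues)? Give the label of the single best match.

BL21 differs at 4 residues; JM109 differs at 5 residues; K12 differs at 4 residues; DH5a differs at 5 residues; HB101 differs at 1 residue. The closest is HB101.

HB101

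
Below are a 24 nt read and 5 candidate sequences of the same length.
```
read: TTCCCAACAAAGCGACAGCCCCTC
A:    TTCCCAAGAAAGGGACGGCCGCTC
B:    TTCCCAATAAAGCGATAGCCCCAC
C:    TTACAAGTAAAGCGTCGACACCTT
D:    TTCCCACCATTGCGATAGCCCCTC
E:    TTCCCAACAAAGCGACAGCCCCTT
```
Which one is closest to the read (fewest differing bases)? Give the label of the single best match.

E

A differs at 4 bases; B differs at 3 bases; C differs at 9 bases; D differs at 4 bases; E differs at 1 base. The closest is E.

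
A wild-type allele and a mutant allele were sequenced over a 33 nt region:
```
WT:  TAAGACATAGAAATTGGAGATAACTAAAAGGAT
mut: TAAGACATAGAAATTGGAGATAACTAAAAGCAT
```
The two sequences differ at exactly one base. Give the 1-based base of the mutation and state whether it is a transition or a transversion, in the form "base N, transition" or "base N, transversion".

base 31, transversion

Base 31 changes G→C. G is a purine and C is a pyrimidine, so this is a transversion.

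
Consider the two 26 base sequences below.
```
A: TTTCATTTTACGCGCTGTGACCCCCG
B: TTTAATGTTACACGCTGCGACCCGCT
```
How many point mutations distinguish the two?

Comparing position by position, 6 bases differ: 4 (C/A), 7 (T/G), 12 (G/A), 18 (T/C), 24 (C/G), 26 (G/T).

6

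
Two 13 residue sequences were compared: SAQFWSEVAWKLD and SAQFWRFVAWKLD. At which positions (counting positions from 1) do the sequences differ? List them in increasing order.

6, 7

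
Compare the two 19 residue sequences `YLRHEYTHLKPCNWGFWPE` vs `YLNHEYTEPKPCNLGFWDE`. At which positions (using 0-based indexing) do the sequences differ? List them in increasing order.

Differences at position 2 (R→N), position 7 (H→E), position 8 (L→P), position 13 (W→L), position 17 (P→D).

2, 7, 8, 13, 17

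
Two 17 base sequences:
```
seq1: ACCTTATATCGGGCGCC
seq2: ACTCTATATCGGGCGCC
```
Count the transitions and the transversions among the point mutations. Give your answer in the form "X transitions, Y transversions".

2 transitions, 0 transversions

Transitions (purine↔purine or pyrimidine↔pyrimidine): 3 C→T, 4 T→C.
Transversions (purine↔pyrimidine): none.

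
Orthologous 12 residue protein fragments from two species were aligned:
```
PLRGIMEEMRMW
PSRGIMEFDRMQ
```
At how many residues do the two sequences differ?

4

Mismatches (1-based): residue 2: L→S; residue 8: E→F; residue 9: M→D; residue 12: W→Q.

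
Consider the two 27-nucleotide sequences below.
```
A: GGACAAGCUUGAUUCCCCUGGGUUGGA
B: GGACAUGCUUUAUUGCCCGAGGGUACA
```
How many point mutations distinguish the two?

The sequences differ at bases 6, 11, 15, 19, 20, 23, 25, 26 (1-based) — 8 in total.

8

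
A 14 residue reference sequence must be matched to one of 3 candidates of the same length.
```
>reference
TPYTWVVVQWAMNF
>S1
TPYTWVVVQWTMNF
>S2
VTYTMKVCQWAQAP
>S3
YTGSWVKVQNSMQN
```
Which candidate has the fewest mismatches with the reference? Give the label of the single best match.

S1

Hamming distances to reference — S1: 1; S2: 8; S3: 9.
Smallest is S1 with 1 mismatch.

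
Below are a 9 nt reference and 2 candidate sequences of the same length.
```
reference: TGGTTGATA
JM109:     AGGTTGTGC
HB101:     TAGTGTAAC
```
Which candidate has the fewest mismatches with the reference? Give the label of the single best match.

Hamming distances to reference — JM109: 4; HB101: 5.
Smallest is JM109 with 4 mismatches.

JM109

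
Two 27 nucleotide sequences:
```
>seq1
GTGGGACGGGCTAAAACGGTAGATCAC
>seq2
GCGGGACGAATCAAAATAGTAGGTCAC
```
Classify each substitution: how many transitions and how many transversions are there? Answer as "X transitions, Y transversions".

8 transitions, 0 transversions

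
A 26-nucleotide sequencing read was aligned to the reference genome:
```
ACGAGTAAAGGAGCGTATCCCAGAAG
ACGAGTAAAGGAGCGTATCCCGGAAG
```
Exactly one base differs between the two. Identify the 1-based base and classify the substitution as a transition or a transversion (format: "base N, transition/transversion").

The sequences differ only at base 22: A→G (purine→purine), a transition.

base 22, transition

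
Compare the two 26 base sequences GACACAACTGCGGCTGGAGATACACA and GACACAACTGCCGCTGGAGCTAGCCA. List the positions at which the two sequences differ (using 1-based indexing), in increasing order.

12, 20, 23, 24

Scanning 1-based: 12: G/C; 20: A/C; 23: C/G; 24: A/C.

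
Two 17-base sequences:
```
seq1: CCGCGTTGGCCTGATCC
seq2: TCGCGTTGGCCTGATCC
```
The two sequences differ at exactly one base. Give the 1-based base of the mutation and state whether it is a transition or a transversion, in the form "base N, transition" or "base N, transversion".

base 1, transition

Base 1 changes C→T. C is a pyrimidine and T is a pyrimidine, so this is a transition.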